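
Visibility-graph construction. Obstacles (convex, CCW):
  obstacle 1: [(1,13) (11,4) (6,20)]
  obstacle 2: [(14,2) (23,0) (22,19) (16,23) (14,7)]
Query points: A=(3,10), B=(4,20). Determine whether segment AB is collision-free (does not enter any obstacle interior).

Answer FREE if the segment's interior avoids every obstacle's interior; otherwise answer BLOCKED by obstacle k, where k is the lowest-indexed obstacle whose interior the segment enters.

Obstacle 1 [(1,13) (11,4) (6,20)]:
  edge (1,13)–(11,4): crosses AB
  edge (11,4)–(6,20): clear
  edge (6,20)–(1,13): crosses AB
  → BLOCKED
Obstacle 2 [(14,2) (23,0) (22,19) (16,23) (14,7)]:
  edge (14,2)–(23,0): clear
  edge (23,0)–(22,19): clear
  edge (22,19)–(16,23): clear
  edge (16,23)–(14,7): clear
  edge (14,7)–(14,2): clear
  midpoint (7/2,15) outside
  → clear

BLOCKED by obstacle 1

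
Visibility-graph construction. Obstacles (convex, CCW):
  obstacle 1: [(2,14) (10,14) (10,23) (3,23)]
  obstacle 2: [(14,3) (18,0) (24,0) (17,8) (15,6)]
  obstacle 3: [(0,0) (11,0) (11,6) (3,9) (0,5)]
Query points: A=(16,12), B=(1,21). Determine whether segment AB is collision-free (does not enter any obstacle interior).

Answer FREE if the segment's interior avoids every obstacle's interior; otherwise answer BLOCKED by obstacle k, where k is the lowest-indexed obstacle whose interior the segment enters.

Obstacle 1 [(2,14) (10,14) (10,23) (3,23)]:
  edge (2,14)–(10,14): clear
  edge (10,14)–(10,23): crosses AB
  edge (10,23)–(3,23): clear
  edge (3,23)–(2,14): crosses AB
  → BLOCKED
Obstacle 2 [(14,3) (18,0) (24,0) (17,8) (15,6)]:
  edge (14,3)–(18,0): clear
  edge (18,0)–(24,0): clear
  edge (24,0)–(17,8): clear
  edge (17,8)–(15,6): clear
  edge (15,6)–(14,3): clear
  midpoint (17/2,33/2) outside
  → clear
Obstacle 3 [(0,0) (11,0) (11,6) (3,9) (0,5)]:
  edge (0,0)–(11,0): clear
  edge (11,0)–(11,6): clear
  edge (11,6)–(3,9): clear
  edge (3,9)–(0,5): clear
  edge (0,5)–(0,0): clear
  midpoint (17/2,33/2) outside
  → clear

BLOCKED by obstacle 1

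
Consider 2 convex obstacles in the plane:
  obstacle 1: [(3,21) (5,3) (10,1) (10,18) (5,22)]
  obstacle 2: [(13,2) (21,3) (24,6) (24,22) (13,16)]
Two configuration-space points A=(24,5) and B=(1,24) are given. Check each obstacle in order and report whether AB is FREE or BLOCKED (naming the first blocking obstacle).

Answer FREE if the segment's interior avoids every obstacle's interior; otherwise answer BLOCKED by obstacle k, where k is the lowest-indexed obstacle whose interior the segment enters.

BLOCKED by obstacle 1

Obstacle 1 [(3,21) (5,3) (10,1) (10,18) (5,22)]:
  edge (3,21)–(5,3): clear
  edge (5,3)–(10,1): clear
  edge (10,1)–(10,18): crosses AB
  edge (10,18)–(5,22): clear
  edge (5,22)–(3,21): crosses AB
  → BLOCKED
Obstacle 2 [(13,2) (21,3) (24,6) (24,22) (13,16)]:
  edge (13,2)–(21,3): clear
  edge (21,3)–(24,6): crosses AB
  edge (24,6)–(24,22): clear
  edge (24,22)–(13,16): clear
  edge (13,16)–(13,2): crosses AB
  → BLOCKED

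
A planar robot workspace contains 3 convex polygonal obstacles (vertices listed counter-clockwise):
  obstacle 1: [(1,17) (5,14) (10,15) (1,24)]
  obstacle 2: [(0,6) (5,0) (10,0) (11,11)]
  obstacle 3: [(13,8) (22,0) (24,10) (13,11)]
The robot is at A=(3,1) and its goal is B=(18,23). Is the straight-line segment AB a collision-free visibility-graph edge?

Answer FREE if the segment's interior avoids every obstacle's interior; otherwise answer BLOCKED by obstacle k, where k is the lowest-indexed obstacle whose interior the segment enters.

BLOCKED by obstacle 2

Obstacle 1 [(1,17) (5,14) (10,15) (1,24)]:
  edge (1,17)–(5,14): clear
  edge (5,14)–(10,15): clear
  edge (10,15)–(1,24): clear
  edge (1,24)–(1,17): clear
  midpoint (21/2,12) outside
  → clear
Obstacle 2 [(0,6) (5,0) (10,0) (11,11)]:
  edge (0,6)–(5,0): crosses AB
  edge (5,0)–(10,0): clear
  edge (10,0)–(11,11): clear
  edge (11,11)–(0,6): crosses AB
  → BLOCKED
Obstacle 3 [(13,8) (22,0) (24,10) (13,11)]:
  edge (13,8)–(22,0): clear
  edge (22,0)–(24,10): clear
  edge (24,10)–(13,11): clear
  edge (13,11)–(13,8): clear
  midpoint (21/2,12) outside
  → clear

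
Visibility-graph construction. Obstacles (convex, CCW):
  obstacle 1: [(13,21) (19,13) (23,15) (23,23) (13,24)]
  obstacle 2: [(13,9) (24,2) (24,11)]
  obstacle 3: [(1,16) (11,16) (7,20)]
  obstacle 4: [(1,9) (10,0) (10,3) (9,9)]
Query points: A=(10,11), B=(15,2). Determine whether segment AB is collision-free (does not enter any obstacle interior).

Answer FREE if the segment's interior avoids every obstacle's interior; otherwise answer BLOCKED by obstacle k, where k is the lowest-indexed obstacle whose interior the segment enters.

Obstacle 1 [(13,21) (19,13) (23,15) (23,23) (13,24)]:
  edge (13,21)–(19,13): clear
  edge (19,13)–(23,15): clear
  edge (23,15)–(23,23): clear
  edge (23,23)–(13,24): clear
  edge (13,24)–(13,21): clear
  midpoint (25/2,13/2) outside
  → clear
Obstacle 2 [(13,9) (24,2) (24,11)]:
  edge (13,9)–(24,2): clear
  edge (24,2)–(24,11): clear
  edge (24,11)–(13,9): clear
  midpoint (25/2,13/2) outside
  → clear
Obstacle 3 [(1,16) (11,16) (7,20)]:
  edge (1,16)–(11,16): clear
  edge (11,16)–(7,20): clear
  edge (7,20)–(1,16): clear
  midpoint (25/2,13/2) outside
  → clear
Obstacle 4 [(1,9) (10,0) (10,3) (9,9)]:
  edge (1,9)–(10,0): clear
  edge (10,0)–(10,3): clear
  edge (10,3)–(9,9): clear
  edge (9,9)–(1,9): clear
  midpoint (25/2,13/2) outside
  → clear

FREE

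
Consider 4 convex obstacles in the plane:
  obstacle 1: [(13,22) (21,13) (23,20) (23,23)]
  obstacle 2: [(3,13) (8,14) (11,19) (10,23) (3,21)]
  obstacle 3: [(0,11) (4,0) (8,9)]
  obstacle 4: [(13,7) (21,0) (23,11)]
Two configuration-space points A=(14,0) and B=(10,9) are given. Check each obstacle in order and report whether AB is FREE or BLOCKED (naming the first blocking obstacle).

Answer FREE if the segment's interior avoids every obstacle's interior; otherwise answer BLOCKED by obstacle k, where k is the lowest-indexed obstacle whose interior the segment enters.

Obstacle 1 [(13,22) (21,13) (23,20) (23,23)]:
  edge (13,22)–(21,13): clear
  edge (21,13)–(23,20): clear
  edge (23,20)–(23,23): clear
  edge (23,23)–(13,22): clear
  midpoint (12,9/2) outside
  → clear
Obstacle 2 [(3,13) (8,14) (11,19) (10,23) (3,21)]:
  edge (3,13)–(8,14): clear
  edge (8,14)–(11,19): clear
  edge (11,19)–(10,23): clear
  edge (10,23)–(3,21): clear
  edge (3,21)–(3,13): clear
  midpoint (12,9/2) outside
  → clear
Obstacle 3 [(0,11) (4,0) (8,9)]:
  edge (0,11)–(4,0): clear
  edge (4,0)–(8,9): clear
  edge (8,9)–(0,11): clear
  midpoint (12,9/2) outside
  → clear
Obstacle 4 [(13,7) (21,0) (23,11)]:
  edge (13,7)–(21,0): clear
  edge (21,0)–(23,11): clear
  edge (23,11)–(13,7): clear
  midpoint (12,9/2) outside
  → clear

FREE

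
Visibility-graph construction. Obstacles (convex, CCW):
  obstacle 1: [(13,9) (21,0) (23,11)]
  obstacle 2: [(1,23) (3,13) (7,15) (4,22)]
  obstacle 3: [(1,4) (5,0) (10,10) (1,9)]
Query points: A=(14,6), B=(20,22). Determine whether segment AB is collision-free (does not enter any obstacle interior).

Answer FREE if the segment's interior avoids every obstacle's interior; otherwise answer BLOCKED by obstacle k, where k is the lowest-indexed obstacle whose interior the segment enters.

BLOCKED by obstacle 1

Obstacle 1 [(13,9) (21,0) (23,11)]:
  edge (13,9)–(21,0): crosses AB
  edge (21,0)–(23,11): clear
  edge (23,11)–(13,9): crosses AB
  → BLOCKED
Obstacle 2 [(1,23) (3,13) (7,15) (4,22)]:
  edge (1,23)–(3,13): clear
  edge (3,13)–(7,15): clear
  edge (7,15)–(4,22): clear
  edge (4,22)–(1,23): clear
  midpoint (17,14) outside
  → clear
Obstacle 3 [(1,4) (5,0) (10,10) (1,9)]:
  edge (1,4)–(5,0): clear
  edge (5,0)–(10,10): clear
  edge (10,10)–(1,9): clear
  edge (1,9)–(1,4): clear
  midpoint (17,14) outside
  → clear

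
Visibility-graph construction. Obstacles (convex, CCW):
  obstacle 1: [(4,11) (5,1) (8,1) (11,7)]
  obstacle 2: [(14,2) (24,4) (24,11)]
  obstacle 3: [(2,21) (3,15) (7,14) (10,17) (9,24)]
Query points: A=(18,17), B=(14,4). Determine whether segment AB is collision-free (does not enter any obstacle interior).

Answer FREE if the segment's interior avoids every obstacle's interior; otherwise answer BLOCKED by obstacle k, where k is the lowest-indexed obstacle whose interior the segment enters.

FREE

Obstacle 1 [(4,11) (5,1) (8,1) (11,7)]:
  edge (4,11)–(5,1): clear
  edge (5,1)–(8,1): clear
  edge (8,1)–(11,7): clear
  edge (11,7)–(4,11): clear
  midpoint (16,21/2) outside
  → clear
Obstacle 2 [(14,2) (24,4) (24,11)]:
  edge (14,2)–(24,4): clear
  edge (24,4)–(24,11): clear
  edge (24,11)–(14,2): clear
  midpoint (16,21/2) outside
  → clear
Obstacle 3 [(2,21) (3,15) (7,14) (10,17) (9,24)]:
  edge (2,21)–(3,15): clear
  edge (3,15)–(7,14): clear
  edge (7,14)–(10,17): clear
  edge (10,17)–(9,24): clear
  edge (9,24)–(2,21): clear
  midpoint (16,21/2) outside
  → clear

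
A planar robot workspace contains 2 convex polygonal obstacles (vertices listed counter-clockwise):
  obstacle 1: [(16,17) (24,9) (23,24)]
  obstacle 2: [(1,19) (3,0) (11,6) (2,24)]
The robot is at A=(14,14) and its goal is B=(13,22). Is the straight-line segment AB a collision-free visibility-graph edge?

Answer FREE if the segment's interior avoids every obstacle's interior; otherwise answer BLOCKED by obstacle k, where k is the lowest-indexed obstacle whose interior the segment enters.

FREE

Obstacle 1 [(16,17) (24,9) (23,24)]:
  edge (16,17)–(24,9): clear
  edge (24,9)–(23,24): clear
  edge (23,24)–(16,17): clear
  midpoint (27/2,18) outside
  → clear
Obstacle 2 [(1,19) (3,0) (11,6) (2,24)]:
  edge (1,19)–(3,0): clear
  edge (3,0)–(11,6): clear
  edge (11,6)–(2,24): clear
  edge (2,24)–(1,19): clear
  midpoint (27/2,18) outside
  → clear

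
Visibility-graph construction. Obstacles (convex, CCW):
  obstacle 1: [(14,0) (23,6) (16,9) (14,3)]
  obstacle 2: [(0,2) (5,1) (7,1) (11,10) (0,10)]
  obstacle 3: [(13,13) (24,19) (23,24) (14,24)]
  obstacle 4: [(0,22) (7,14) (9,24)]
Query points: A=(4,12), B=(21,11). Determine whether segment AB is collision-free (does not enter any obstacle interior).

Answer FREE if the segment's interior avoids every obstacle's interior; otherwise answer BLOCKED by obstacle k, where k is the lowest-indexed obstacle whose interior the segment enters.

FREE

Obstacle 1 [(14,0) (23,6) (16,9) (14,3)]:
  edge (14,0)–(23,6): clear
  edge (23,6)–(16,9): clear
  edge (16,9)–(14,3): clear
  edge (14,3)–(14,0): clear
  midpoint (25/2,23/2) outside
  → clear
Obstacle 2 [(0,2) (5,1) (7,1) (11,10) (0,10)]:
  edge (0,2)–(5,1): clear
  edge (5,1)–(7,1): clear
  edge (7,1)–(11,10): clear
  edge (11,10)–(0,10): clear
  edge (0,10)–(0,2): clear
  midpoint (25/2,23/2) outside
  → clear
Obstacle 3 [(13,13) (24,19) (23,24) (14,24)]:
  edge (13,13)–(24,19): clear
  edge (24,19)–(23,24): clear
  edge (23,24)–(14,24): clear
  edge (14,24)–(13,13): clear
  midpoint (25/2,23/2) outside
  → clear
Obstacle 4 [(0,22) (7,14) (9,24)]:
  edge (0,22)–(7,14): clear
  edge (7,14)–(9,24): clear
  edge (9,24)–(0,22): clear
  midpoint (25/2,23/2) outside
  → clear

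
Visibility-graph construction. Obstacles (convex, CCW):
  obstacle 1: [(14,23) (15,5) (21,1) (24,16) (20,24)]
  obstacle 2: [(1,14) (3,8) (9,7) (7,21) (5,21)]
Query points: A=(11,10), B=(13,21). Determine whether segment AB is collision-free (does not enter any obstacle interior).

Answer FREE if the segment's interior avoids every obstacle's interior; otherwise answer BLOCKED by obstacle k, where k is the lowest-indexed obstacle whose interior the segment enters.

Obstacle 1 [(14,23) (15,5) (21,1) (24,16) (20,24)]:
  edge (14,23)–(15,5): clear
  edge (15,5)–(21,1): clear
  edge (21,1)–(24,16): clear
  edge (24,16)–(20,24): clear
  edge (20,24)–(14,23): clear
  midpoint (12,31/2) outside
  → clear
Obstacle 2 [(1,14) (3,8) (9,7) (7,21) (5,21)]:
  edge (1,14)–(3,8): clear
  edge (3,8)–(9,7): clear
  edge (9,7)–(7,21): clear
  edge (7,21)–(5,21): clear
  edge (5,21)–(1,14): clear
  midpoint (12,31/2) outside
  → clear

FREE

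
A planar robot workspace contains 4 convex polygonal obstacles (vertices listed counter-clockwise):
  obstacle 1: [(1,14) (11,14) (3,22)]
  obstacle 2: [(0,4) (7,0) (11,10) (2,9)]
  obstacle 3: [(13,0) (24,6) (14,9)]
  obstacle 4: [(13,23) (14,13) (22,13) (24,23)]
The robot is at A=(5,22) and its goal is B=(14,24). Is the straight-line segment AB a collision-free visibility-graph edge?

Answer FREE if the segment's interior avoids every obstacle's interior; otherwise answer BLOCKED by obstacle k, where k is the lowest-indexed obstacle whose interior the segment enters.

Obstacle 1 [(1,14) (11,14) (3,22)]:
  edge (1,14)–(11,14): clear
  edge (11,14)–(3,22): clear
  edge (3,22)–(1,14): clear
  midpoint (19/2,23) outside
  → clear
Obstacle 2 [(0,4) (7,0) (11,10) (2,9)]:
  edge (0,4)–(7,0): clear
  edge (7,0)–(11,10): clear
  edge (11,10)–(2,9): clear
  edge (2,9)–(0,4): clear
  midpoint (19/2,23) outside
  → clear
Obstacle 3 [(13,0) (24,6) (14,9)]:
  edge (13,0)–(24,6): clear
  edge (24,6)–(14,9): clear
  edge (14,9)–(13,0): clear
  midpoint (19/2,23) outside
  → clear
Obstacle 4 [(13,23) (14,13) (22,13) (24,23)]:
  edge (13,23)–(14,13): clear
  edge (14,13)–(22,13): clear
  edge (22,13)–(24,23): clear
  edge (24,23)–(13,23): clear
  midpoint (19/2,23) outside
  → clear

FREE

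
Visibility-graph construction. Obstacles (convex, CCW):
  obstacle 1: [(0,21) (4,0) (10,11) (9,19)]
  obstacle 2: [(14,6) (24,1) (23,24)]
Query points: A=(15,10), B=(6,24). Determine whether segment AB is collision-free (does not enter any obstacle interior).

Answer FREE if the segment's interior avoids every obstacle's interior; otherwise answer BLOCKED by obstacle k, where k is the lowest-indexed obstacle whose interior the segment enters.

Obstacle 1 [(0,21) (4,0) (10,11) (9,19)]:
  edge (0,21)–(4,0): clear
  edge (4,0)–(10,11): clear
  edge (10,11)–(9,19): clear
  edge (9,19)–(0,21): clear
  midpoint (21/2,17) outside
  → clear
Obstacle 2 [(14,6) (24,1) (23,24)]:
  edge (14,6)–(24,1): clear
  edge (24,1)–(23,24): clear
  edge (23,24)–(14,6): clear
  midpoint (21/2,17) outside
  → clear

FREE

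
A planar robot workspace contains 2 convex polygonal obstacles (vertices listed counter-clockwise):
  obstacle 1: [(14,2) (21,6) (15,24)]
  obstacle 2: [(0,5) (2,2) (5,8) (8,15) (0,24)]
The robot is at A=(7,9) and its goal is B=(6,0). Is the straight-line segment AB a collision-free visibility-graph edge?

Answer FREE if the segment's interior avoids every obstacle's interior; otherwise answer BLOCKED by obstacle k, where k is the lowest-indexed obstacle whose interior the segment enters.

Obstacle 1 [(14,2) (21,6) (15,24)]:
  edge (14,2)–(21,6): clear
  edge (21,6)–(15,24): clear
  edge (15,24)–(14,2): clear
  midpoint (13/2,9/2) outside
  → clear
Obstacle 2 [(0,5) (2,2) (5,8) (8,15) (0,24)]:
  edge (0,5)–(2,2): clear
  edge (2,2)–(5,8): clear
  edge (5,8)–(8,15): clear
  edge (8,15)–(0,24): clear
  edge (0,24)–(0,5): clear
  midpoint (13/2,9/2) outside
  → clear

FREE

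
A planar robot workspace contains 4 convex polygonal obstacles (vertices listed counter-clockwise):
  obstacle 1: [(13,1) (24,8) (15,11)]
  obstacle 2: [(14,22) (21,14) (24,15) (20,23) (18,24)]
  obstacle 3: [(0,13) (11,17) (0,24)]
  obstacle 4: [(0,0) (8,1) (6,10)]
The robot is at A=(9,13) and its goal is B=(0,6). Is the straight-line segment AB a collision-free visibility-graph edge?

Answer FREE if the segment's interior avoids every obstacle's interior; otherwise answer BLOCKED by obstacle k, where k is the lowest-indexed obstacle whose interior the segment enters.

FREE

Obstacle 1 [(13,1) (24,8) (15,11)]:
  edge (13,1)–(24,8): clear
  edge (24,8)–(15,11): clear
  edge (15,11)–(13,1): clear
  midpoint (9/2,19/2) outside
  → clear
Obstacle 2 [(14,22) (21,14) (24,15) (20,23) (18,24)]:
  edge (14,22)–(21,14): clear
  edge (21,14)–(24,15): clear
  edge (24,15)–(20,23): clear
  edge (20,23)–(18,24): clear
  edge (18,24)–(14,22): clear
  midpoint (9/2,19/2) outside
  → clear
Obstacle 3 [(0,13) (11,17) (0,24)]:
  edge (0,13)–(11,17): clear
  edge (11,17)–(0,24): clear
  edge (0,24)–(0,13): clear
  midpoint (9/2,19/2) outside
  → clear
Obstacle 4 [(0,0) (8,1) (6,10)]:
  edge (0,0)–(8,1): clear
  edge (8,1)–(6,10): clear
  edge (6,10)–(0,0): clear
  midpoint (9/2,19/2) outside
  → clear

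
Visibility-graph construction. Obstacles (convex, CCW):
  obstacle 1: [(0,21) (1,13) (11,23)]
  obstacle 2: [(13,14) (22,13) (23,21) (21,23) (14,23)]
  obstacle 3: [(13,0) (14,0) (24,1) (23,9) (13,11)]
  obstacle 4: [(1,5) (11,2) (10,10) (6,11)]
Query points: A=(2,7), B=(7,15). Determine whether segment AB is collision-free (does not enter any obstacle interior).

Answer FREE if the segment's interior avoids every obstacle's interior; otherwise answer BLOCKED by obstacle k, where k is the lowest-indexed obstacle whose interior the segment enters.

Obstacle 1 [(0,21) (1,13) (11,23)]:
  edge (0,21)–(1,13): clear
  edge (1,13)–(11,23): clear
  edge (11,23)–(0,21): clear
  midpoint (9/2,11) outside
  → clear
Obstacle 2 [(13,14) (22,13) (23,21) (21,23) (14,23)]:
  edge (13,14)–(22,13): clear
  edge (22,13)–(23,21): clear
  edge (23,21)–(21,23): clear
  edge (21,23)–(14,23): clear
  edge (14,23)–(13,14): clear
  midpoint (9/2,11) outside
  → clear
Obstacle 3 [(13,0) (14,0) (24,1) (23,9) (13,11)]:
  edge (13,0)–(14,0): clear
  edge (14,0)–(24,1): clear
  edge (24,1)–(23,9): clear
  edge (23,9)–(13,11): clear
  edge (13,11)–(13,0): clear
  midpoint (9/2,11) outside
  → clear
Obstacle 4 [(1,5) (11,2) (10,10) (6,11)]:
  edge (1,5)–(11,2): clear
  edge (11,2)–(10,10): clear
  edge (10,10)–(6,11): clear
  edge (6,11)–(1,5): clear
  midpoint (9/2,11) outside
  → clear

FREE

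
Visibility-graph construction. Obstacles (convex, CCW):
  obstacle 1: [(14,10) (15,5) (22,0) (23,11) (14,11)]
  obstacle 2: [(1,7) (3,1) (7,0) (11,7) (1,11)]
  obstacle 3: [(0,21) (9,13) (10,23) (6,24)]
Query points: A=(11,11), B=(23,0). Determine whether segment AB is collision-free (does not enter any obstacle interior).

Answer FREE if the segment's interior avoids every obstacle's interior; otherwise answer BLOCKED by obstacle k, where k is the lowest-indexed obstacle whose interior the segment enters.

BLOCKED by obstacle 1

Obstacle 1 [(14,10) (15,5) (22,0) (23,11) (14,11)]:
  edge (14,10)–(15,5): crosses AB
  edge (15,5)–(22,0): clear
  edge (22,0)–(23,11): crosses AB
  edge (23,11)–(14,11): clear
  edge (14,11)–(14,10): clear
  → BLOCKED
Obstacle 2 [(1,7) (3,1) (7,0) (11,7) (1,11)]:
  edge (1,7)–(3,1): clear
  edge (3,1)–(7,0): clear
  edge (7,0)–(11,7): clear
  edge (11,7)–(1,11): clear
  edge (1,11)–(1,7): clear
  midpoint (17,11/2) outside
  → clear
Obstacle 3 [(0,21) (9,13) (10,23) (6,24)]:
  edge (0,21)–(9,13): clear
  edge (9,13)–(10,23): clear
  edge (10,23)–(6,24): clear
  edge (6,24)–(0,21): clear
  midpoint (17,11/2) outside
  → clear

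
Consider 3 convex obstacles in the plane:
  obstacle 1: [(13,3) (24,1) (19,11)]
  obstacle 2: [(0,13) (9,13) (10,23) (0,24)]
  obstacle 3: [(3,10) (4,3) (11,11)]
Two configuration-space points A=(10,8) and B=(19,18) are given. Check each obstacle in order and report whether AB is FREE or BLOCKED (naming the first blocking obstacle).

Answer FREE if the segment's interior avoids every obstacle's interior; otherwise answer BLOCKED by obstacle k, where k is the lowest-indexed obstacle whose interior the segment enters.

FREE

Obstacle 1 [(13,3) (24,1) (19,11)]:
  edge (13,3)–(24,1): clear
  edge (24,1)–(19,11): clear
  edge (19,11)–(13,3): clear
  midpoint (29/2,13) outside
  → clear
Obstacle 2 [(0,13) (9,13) (10,23) (0,24)]:
  edge (0,13)–(9,13): clear
  edge (9,13)–(10,23): clear
  edge (10,23)–(0,24): clear
  edge (0,24)–(0,13): clear
  midpoint (29/2,13) outside
  → clear
Obstacle 3 [(3,10) (4,3) (11,11)]:
  edge (3,10)–(4,3): clear
  edge (4,3)–(11,11): clear
  edge (11,11)–(3,10): clear
  midpoint (29/2,13) outside
  → clear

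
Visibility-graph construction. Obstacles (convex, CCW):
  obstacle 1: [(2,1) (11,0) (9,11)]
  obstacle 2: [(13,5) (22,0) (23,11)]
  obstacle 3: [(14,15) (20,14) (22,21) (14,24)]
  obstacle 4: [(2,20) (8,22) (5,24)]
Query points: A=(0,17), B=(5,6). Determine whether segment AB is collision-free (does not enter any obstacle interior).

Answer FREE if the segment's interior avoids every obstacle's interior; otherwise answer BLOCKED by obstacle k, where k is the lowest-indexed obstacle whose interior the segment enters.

Obstacle 1 [(2,1) (11,0) (9,11)]:
  edge (2,1)–(11,0): clear
  edge (11,0)–(9,11): clear
  edge (9,11)–(2,1): clear
  midpoint (5/2,23/2) outside
  → clear
Obstacle 2 [(13,5) (22,0) (23,11)]:
  edge (13,5)–(22,0): clear
  edge (22,0)–(23,11): clear
  edge (23,11)–(13,5): clear
  midpoint (5/2,23/2) outside
  → clear
Obstacle 3 [(14,15) (20,14) (22,21) (14,24)]:
  edge (14,15)–(20,14): clear
  edge (20,14)–(22,21): clear
  edge (22,21)–(14,24): clear
  edge (14,24)–(14,15): clear
  midpoint (5/2,23/2) outside
  → clear
Obstacle 4 [(2,20) (8,22) (5,24)]:
  edge (2,20)–(8,22): clear
  edge (8,22)–(5,24): clear
  edge (5,24)–(2,20): clear
  midpoint (5/2,23/2) outside
  → clear

FREE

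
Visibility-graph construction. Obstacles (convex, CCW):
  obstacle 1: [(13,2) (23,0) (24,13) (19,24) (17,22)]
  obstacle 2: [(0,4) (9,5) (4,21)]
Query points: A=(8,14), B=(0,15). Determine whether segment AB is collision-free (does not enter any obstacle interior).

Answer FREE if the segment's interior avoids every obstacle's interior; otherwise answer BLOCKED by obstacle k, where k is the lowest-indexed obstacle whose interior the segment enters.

BLOCKED by obstacle 2

Obstacle 1 [(13,2) (23,0) (24,13) (19,24) (17,22)]:
  edge (13,2)–(23,0): clear
  edge (23,0)–(24,13): clear
  edge (24,13)–(19,24): clear
  edge (19,24)–(17,22): clear
  edge (17,22)–(13,2): clear
  midpoint (4,29/2) outside
  → clear
Obstacle 2 [(0,4) (9,5) (4,21)]:
  edge (0,4)–(9,5): clear
  edge (9,5)–(4,21): crosses AB
  edge (4,21)–(0,4): crosses AB
  → BLOCKED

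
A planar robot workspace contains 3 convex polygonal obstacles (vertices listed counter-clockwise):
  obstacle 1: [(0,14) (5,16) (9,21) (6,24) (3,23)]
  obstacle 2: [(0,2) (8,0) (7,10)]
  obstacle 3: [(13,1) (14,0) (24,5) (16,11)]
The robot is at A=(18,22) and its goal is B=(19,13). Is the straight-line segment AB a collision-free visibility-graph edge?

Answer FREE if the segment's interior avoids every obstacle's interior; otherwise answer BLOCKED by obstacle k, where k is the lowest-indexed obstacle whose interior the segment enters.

Obstacle 1 [(0,14) (5,16) (9,21) (6,24) (3,23)]:
  edge (0,14)–(5,16): clear
  edge (5,16)–(9,21): clear
  edge (9,21)–(6,24): clear
  edge (6,24)–(3,23): clear
  edge (3,23)–(0,14): clear
  midpoint (37/2,35/2) outside
  → clear
Obstacle 2 [(0,2) (8,0) (7,10)]:
  edge (0,2)–(8,0): clear
  edge (8,0)–(7,10): clear
  edge (7,10)–(0,2): clear
  midpoint (37/2,35/2) outside
  → clear
Obstacle 3 [(13,1) (14,0) (24,5) (16,11)]:
  edge (13,1)–(14,0): clear
  edge (14,0)–(24,5): clear
  edge (24,5)–(16,11): clear
  edge (16,11)–(13,1): clear
  midpoint (37/2,35/2) outside
  → clear

FREE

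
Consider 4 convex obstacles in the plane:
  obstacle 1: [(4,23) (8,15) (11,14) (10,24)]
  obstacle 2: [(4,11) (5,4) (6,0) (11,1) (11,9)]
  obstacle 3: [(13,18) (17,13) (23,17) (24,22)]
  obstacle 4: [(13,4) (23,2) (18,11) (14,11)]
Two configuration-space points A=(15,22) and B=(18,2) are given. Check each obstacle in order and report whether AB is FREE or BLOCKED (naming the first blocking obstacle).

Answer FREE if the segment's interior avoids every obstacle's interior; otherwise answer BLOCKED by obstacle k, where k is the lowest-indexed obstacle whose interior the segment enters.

BLOCKED by obstacle 3

Obstacle 1 [(4,23) (8,15) (11,14) (10,24)]:
  edge (4,23)–(8,15): clear
  edge (8,15)–(11,14): clear
  edge (11,14)–(10,24): clear
  edge (10,24)–(4,23): clear
  midpoint (33/2,12) outside
  → clear
Obstacle 2 [(4,11) (5,4) (6,0) (11,1) (11,9)]:
  edge (4,11)–(5,4): clear
  edge (5,4)–(6,0): clear
  edge (6,0)–(11,1): clear
  edge (11,1)–(11,9): clear
  edge (11,9)–(4,11): clear
  midpoint (33/2,12) outside
  → clear
Obstacle 3 [(13,18) (17,13) (23,17) (24,22)]:
  edge (13,18)–(17,13): crosses AB
  edge (17,13)–(23,17): clear
  edge (23,17)–(24,22): clear
  edge (24,22)–(13,18): crosses AB
  → BLOCKED
Obstacle 4 [(13,4) (23,2) (18,11) (14,11)]:
  edge (13,4)–(23,2): crosses AB
  edge (23,2)–(18,11): clear
  edge (18,11)–(14,11): crosses AB
  edge (14,11)–(13,4): clear
  → BLOCKED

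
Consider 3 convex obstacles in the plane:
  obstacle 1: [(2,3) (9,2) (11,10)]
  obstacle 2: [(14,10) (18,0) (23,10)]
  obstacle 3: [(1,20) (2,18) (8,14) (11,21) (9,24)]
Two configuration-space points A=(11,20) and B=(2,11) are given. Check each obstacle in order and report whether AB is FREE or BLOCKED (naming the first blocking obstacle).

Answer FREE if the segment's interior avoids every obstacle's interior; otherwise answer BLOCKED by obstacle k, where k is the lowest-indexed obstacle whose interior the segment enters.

Obstacle 1 [(2,3) (9,2) (11,10)]:
  edge (2,3)–(9,2): clear
  edge (9,2)–(11,10): clear
  edge (11,10)–(2,3): clear
  midpoint (13/2,31/2) outside
  → clear
Obstacle 2 [(14,10) (18,0) (23,10)]:
  edge (14,10)–(18,0): clear
  edge (18,0)–(23,10): clear
  edge (23,10)–(14,10): clear
  midpoint (13/2,31/2) outside
  → clear
Obstacle 3 [(1,20) (2,18) (8,14) (11,21) (9,24)]:
  edge (1,20)–(2,18): clear
  edge (2,18)–(8,14): crosses AB
  edge (8,14)–(11,21): crosses AB
  edge (11,21)–(9,24): clear
  edge (9,24)–(1,20): clear
  → BLOCKED

BLOCKED by obstacle 3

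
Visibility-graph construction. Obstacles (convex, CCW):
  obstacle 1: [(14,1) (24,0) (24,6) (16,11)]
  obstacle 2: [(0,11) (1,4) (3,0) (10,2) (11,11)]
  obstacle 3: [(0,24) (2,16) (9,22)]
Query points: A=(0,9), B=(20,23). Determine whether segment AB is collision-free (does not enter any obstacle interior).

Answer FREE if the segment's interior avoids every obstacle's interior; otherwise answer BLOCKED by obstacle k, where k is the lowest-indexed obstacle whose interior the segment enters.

Obstacle 1 [(14,1) (24,0) (24,6) (16,11)]:
  edge (14,1)–(24,0): clear
  edge (24,0)–(24,6): clear
  edge (24,6)–(16,11): clear
  edge (16,11)–(14,1): clear
  midpoint (10,16) outside
  → clear
Obstacle 2 [(0,11) (1,4) (3,0) (10,2) (11,11)]:
  edge (0,11)–(1,4): crosses AB
  edge (1,4)–(3,0): clear
  edge (3,0)–(10,2): clear
  edge (10,2)–(11,11): clear
  edge (11,11)–(0,11): crosses AB
  → BLOCKED
Obstacle 3 [(0,24) (2,16) (9,22)]:
  edge (0,24)–(2,16): clear
  edge (2,16)–(9,22): clear
  edge (9,22)–(0,24): clear
  midpoint (10,16) outside
  → clear

BLOCKED by obstacle 2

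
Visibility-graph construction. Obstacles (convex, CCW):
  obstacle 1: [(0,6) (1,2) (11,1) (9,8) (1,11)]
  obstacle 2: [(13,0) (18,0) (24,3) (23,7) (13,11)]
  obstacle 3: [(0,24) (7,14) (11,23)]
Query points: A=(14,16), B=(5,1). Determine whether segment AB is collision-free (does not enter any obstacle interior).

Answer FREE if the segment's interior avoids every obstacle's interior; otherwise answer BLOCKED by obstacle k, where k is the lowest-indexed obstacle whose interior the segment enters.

BLOCKED by obstacle 1

Obstacle 1 [(0,6) (1,2) (11,1) (9,8) (1,11)]:
  edge (0,6)–(1,2): clear
  edge (1,2)–(11,1): crosses AB
  edge (11,1)–(9,8): crosses AB
  edge (9,8)–(1,11): clear
  edge (1,11)–(0,6): clear
  → BLOCKED
Obstacle 2 [(13,0) (18,0) (24,3) (23,7) (13,11)]:
  edge (13,0)–(18,0): clear
  edge (18,0)–(24,3): clear
  edge (24,3)–(23,7): clear
  edge (23,7)–(13,11): clear
  edge (13,11)–(13,0): clear
  midpoint (19/2,17/2) outside
  → clear
Obstacle 3 [(0,24) (7,14) (11,23)]:
  edge (0,24)–(7,14): clear
  edge (7,14)–(11,23): clear
  edge (11,23)–(0,24): clear
  midpoint (19/2,17/2) outside
  → clear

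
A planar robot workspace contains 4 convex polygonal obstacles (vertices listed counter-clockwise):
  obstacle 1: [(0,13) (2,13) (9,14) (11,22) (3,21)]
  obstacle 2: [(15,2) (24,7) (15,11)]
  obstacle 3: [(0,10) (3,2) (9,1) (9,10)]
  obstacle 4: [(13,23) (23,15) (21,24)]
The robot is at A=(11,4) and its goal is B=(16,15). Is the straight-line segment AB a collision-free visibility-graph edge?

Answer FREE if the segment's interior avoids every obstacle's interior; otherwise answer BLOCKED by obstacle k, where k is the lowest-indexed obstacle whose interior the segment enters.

Obstacle 1 [(0,13) (2,13) (9,14) (11,22) (3,21)]:
  edge (0,13)–(2,13): clear
  edge (2,13)–(9,14): clear
  edge (9,14)–(11,22): clear
  edge (11,22)–(3,21): clear
  edge (3,21)–(0,13): clear
  midpoint (27/2,19/2) outside
  → clear
Obstacle 2 [(15,2) (24,7) (15,11)]:
  edge (15,2)–(24,7): clear
  edge (24,7)–(15,11): clear
  edge (15,11)–(15,2): clear
  midpoint (27/2,19/2) outside
  → clear
Obstacle 3 [(0,10) (3,2) (9,1) (9,10)]:
  edge (0,10)–(3,2): clear
  edge (3,2)–(9,1): clear
  edge (9,1)–(9,10): clear
  edge (9,10)–(0,10): clear
  midpoint (27/2,19/2) outside
  → clear
Obstacle 4 [(13,23) (23,15) (21,24)]:
  edge (13,23)–(23,15): clear
  edge (23,15)–(21,24): clear
  edge (21,24)–(13,23): clear
  midpoint (27/2,19/2) outside
  → clear

FREE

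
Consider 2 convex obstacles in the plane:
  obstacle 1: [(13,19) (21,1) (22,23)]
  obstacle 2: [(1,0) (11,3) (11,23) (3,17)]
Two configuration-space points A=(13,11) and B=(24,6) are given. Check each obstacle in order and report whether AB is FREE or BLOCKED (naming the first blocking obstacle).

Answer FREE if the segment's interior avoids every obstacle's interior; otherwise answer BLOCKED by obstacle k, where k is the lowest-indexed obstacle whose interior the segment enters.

Obstacle 1 [(13,19) (21,1) (22,23)]:
  edge (13,19)–(21,1): crosses AB
  edge (21,1)–(22,23): crosses AB
  edge (22,23)–(13,19): clear
  → BLOCKED
Obstacle 2 [(1,0) (11,3) (11,23) (3,17)]:
  edge (1,0)–(11,3): clear
  edge (11,3)–(11,23): clear
  edge (11,23)–(3,17): clear
  edge (3,17)–(1,0): clear
  midpoint (37/2,17/2) outside
  → clear

BLOCKED by obstacle 1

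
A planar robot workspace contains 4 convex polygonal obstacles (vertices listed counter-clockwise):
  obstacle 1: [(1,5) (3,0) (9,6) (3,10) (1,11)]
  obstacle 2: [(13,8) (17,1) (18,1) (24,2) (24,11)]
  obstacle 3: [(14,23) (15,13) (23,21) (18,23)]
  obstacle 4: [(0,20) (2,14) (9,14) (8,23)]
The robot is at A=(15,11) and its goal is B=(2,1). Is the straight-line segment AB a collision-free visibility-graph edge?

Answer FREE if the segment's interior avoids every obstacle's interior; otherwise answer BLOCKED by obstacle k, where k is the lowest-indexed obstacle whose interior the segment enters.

Obstacle 1 [(1,5) (3,0) (9,6) (3,10) (1,11)]:
  edge (1,5)–(3,0): crosses AB
  edge (3,0)–(9,6): clear
  edge (9,6)–(3,10): crosses AB
  edge (3,10)–(1,11): clear
  edge (1,11)–(1,5): clear
  → BLOCKED
Obstacle 2 [(13,8) (17,1) (18,1) (24,2) (24,11)]:
  edge (13,8)–(17,1): clear
  edge (17,1)–(18,1): clear
  edge (18,1)–(24,2): clear
  edge (24,2)–(24,11): clear
  edge (24,11)–(13,8): clear
  midpoint (17/2,6) outside
  → clear
Obstacle 3 [(14,23) (15,13) (23,21) (18,23)]:
  edge (14,23)–(15,13): clear
  edge (15,13)–(23,21): clear
  edge (23,21)–(18,23): clear
  edge (18,23)–(14,23): clear
  midpoint (17/2,6) outside
  → clear
Obstacle 4 [(0,20) (2,14) (9,14) (8,23)]:
  edge (0,20)–(2,14): clear
  edge (2,14)–(9,14): clear
  edge (9,14)–(8,23): clear
  edge (8,23)–(0,20): clear
  midpoint (17/2,6) outside
  → clear

BLOCKED by obstacle 1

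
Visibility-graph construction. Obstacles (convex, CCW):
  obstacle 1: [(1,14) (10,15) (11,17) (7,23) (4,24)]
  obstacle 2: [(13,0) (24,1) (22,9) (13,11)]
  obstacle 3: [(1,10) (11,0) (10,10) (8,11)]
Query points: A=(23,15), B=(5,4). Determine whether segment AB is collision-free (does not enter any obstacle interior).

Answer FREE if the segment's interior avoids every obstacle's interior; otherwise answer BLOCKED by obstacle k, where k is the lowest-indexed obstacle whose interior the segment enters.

BLOCKED by obstacle 2

Obstacle 1 [(1,14) (10,15) (11,17) (7,23) (4,24)]:
  edge (1,14)–(10,15): clear
  edge (10,15)–(11,17): clear
  edge (11,17)–(7,23): clear
  edge (7,23)–(4,24): clear
  edge (4,24)–(1,14): clear
  midpoint (14,19/2) outside
  → clear
Obstacle 2 [(13,0) (24,1) (22,9) (13,11)]:
  edge (13,0)–(24,1): clear
  edge (24,1)–(22,9): clear
  edge (22,9)–(13,11): crosses AB
  edge (13,11)–(13,0): crosses AB
  → BLOCKED
Obstacle 3 [(1,10) (11,0) (10,10) (8,11)]:
  edge (1,10)–(11,0): crosses AB
  edge (11,0)–(10,10): crosses AB
  edge (10,10)–(8,11): clear
  edge (8,11)–(1,10): clear
  → BLOCKED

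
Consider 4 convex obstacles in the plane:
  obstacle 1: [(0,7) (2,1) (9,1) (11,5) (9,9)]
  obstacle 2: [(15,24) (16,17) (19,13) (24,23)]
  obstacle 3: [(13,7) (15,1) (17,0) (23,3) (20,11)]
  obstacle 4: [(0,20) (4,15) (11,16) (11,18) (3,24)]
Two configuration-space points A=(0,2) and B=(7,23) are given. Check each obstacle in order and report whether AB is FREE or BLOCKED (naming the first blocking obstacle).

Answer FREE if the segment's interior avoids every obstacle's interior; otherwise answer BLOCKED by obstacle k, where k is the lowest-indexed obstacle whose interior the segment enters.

Obstacle 1 [(0,7) (2,1) (9,1) (11,5) (9,9)]:
  edge (0,7)–(2,1): crosses AB
  edge (2,1)–(9,1): clear
  edge (9,1)–(11,5): clear
  edge (11,5)–(9,9): clear
  edge (9,9)–(0,7): crosses AB
  → BLOCKED
Obstacle 2 [(15,24) (16,17) (19,13) (24,23)]:
  edge (15,24)–(16,17): clear
  edge (16,17)–(19,13): clear
  edge (19,13)–(24,23): clear
  edge (24,23)–(15,24): clear
  midpoint (7/2,25/2) outside
  → clear
Obstacle 3 [(13,7) (15,1) (17,0) (23,3) (20,11)]:
  edge (13,7)–(15,1): clear
  edge (15,1)–(17,0): clear
  edge (17,0)–(23,3): clear
  edge (23,3)–(20,11): clear
  edge (20,11)–(13,7): clear
  midpoint (7/2,25/2) outside
  → clear
Obstacle 4 [(0,20) (4,15) (11,16) (11,18) (3,24)]:
  edge (0,20)–(4,15): clear
  edge (4,15)–(11,16): crosses AB
  edge (11,16)–(11,18): clear
  edge (11,18)–(3,24): crosses AB
  edge (3,24)–(0,20): clear
  → BLOCKED

BLOCKED by obstacle 1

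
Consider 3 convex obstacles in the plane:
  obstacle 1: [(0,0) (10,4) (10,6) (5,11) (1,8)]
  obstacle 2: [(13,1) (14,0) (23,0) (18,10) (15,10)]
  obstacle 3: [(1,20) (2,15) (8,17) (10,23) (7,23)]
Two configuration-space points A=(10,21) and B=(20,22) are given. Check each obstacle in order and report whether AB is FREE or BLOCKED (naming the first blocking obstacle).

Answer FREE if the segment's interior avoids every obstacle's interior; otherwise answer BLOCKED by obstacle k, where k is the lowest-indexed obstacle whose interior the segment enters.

FREE

Obstacle 1 [(0,0) (10,4) (10,6) (5,11) (1,8)]:
  edge (0,0)–(10,4): clear
  edge (10,4)–(10,6): clear
  edge (10,6)–(5,11): clear
  edge (5,11)–(1,8): clear
  edge (1,8)–(0,0): clear
  midpoint (15,43/2) outside
  → clear
Obstacle 2 [(13,1) (14,0) (23,0) (18,10) (15,10)]:
  edge (13,1)–(14,0): clear
  edge (14,0)–(23,0): clear
  edge (23,0)–(18,10): clear
  edge (18,10)–(15,10): clear
  edge (15,10)–(13,1): clear
  midpoint (15,43/2) outside
  → clear
Obstacle 3 [(1,20) (2,15) (8,17) (10,23) (7,23)]:
  edge (1,20)–(2,15): clear
  edge (2,15)–(8,17): clear
  edge (8,17)–(10,23): clear
  edge (10,23)–(7,23): clear
  edge (7,23)–(1,20): clear
  midpoint (15,43/2) outside
  → clear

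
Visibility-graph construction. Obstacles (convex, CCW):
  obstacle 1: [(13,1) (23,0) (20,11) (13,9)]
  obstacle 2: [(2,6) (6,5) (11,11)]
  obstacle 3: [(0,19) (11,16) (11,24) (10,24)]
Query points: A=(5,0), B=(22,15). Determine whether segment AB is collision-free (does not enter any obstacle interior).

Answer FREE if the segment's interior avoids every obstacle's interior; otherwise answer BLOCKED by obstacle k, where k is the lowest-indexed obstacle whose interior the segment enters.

Obstacle 1 [(13,1) (23,0) (20,11) (13,9)]:
  edge (13,1)–(23,0): clear
  edge (23,0)–(20,11): clear
  edge (20,11)–(13,9): crosses AB
  edge (13,9)–(13,1): crosses AB
  → BLOCKED
Obstacle 2 [(2,6) (6,5) (11,11)]:
  edge (2,6)–(6,5): clear
  edge (6,5)–(11,11): clear
  edge (11,11)–(2,6): clear
  midpoint (27/2,15/2) outside
  → clear
Obstacle 3 [(0,19) (11,16) (11,24) (10,24)]:
  edge (0,19)–(11,16): clear
  edge (11,16)–(11,24): clear
  edge (11,24)–(10,24): clear
  edge (10,24)–(0,19): clear
  midpoint (27/2,15/2) outside
  → clear

BLOCKED by obstacle 1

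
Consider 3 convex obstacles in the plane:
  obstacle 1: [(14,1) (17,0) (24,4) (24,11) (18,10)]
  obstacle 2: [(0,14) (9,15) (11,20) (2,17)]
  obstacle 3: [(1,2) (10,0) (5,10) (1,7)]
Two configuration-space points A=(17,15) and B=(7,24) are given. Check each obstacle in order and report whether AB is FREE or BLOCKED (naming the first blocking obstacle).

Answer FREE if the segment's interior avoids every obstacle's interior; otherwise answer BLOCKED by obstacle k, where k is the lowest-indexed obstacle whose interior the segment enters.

FREE

Obstacle 1 [(14,1) (17,0) (24,4) (24,11) (18,10)]:
  edge (14,1)–(17,0): clear
  edge (17,0)–(24,4): clear
  edge (24,4)–(24,11): clear
  edge (24,11)–(18,10): clear
  edge (18,10)–(14,1): clear
  midpoint (12,39/2) outside
  → clear
Obstacle 2 [(0,14) (9,15) (11,20) (2,17)]:
  edge (0,14)–(9,15): clear
  edge (9,15)–(11,20): clear
  edge (11,20)–(2,17): clear
  edge (2,17)–(0,14): clear
  midpoint (12,39/2) outside
  → clear
Obstacle 3 [(1,2) (10,0) (5,10) (1,7)]:
  edge (1,2)–(10,0): clear
  edge (10,0)–(5,10): clear
  edge (5,10)–(1,7): clear
  edge (1,7)–(1,2): clear
  midpoint (12,39/2) outside
  → clear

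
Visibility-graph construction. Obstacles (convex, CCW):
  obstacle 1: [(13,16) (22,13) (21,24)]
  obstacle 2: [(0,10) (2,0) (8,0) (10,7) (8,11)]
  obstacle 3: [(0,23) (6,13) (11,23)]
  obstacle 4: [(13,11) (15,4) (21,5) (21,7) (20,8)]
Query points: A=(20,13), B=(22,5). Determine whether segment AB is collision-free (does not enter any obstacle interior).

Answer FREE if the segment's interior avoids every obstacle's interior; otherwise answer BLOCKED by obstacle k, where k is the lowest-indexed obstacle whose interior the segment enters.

Obstacle 1 [(13,16) (22,13) (21,24)]:
  edge (13,16)–(22,13): clear
  edge (22,13)–(21,24): clear
  edge (21,24)–(13,16): clear
  midpoint (21,9) outside
  → clear
Obstacle 2 [(0,10) (2,0) (8,0) (10,7) (8,11)]:
  edge (0,10)–(2,0): clear
  edge (2,0)–(8,0): clear
  edge (8,0)–(10,7): clear
  edge (10,7)–(8,11): clear
  edge (8,11)–(0,10): clear
  midpoint (21,9) outside
  → clear
Obstacle 3 [(0,23) (6,13) (11,23)]:
  edge (0,23)–(6,13): clear
  edge (6,13)–(11,23): clear
  edge (11,23)–(0,23): clear
  midpoint (21,9) outside
  → clear
Obstacle 4 [(13,11) (15,4) (21,5) (21,7) (20,8)]:
  edge (13,11)–(15,4): clear
  edge (15,4)–(21,5): clear
  edge (21,5)–(21,7): clear
  edge (21,7)–(20,8): clear
  edge (20,8)–(13,11): clear
  midpoint (21,9) outside
  → clear

FREE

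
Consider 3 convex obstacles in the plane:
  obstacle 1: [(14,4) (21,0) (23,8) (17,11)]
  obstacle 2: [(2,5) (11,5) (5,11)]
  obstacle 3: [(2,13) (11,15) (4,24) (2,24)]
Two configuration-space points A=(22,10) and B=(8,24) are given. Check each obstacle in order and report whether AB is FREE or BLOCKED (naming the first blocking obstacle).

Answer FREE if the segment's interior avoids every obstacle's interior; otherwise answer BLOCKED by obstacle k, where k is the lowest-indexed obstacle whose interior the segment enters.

FREE

Obstacle 1 [(14,4) (21,0) (23,8) (17,11)]:
  edge (14,4)–(21,0): clear
  edge (21,0)–(23,8): clear
  edge (23,8)–(17,11): clear
  edge (17,11)–(14,4): clear
  midpoint (15,17) outside
  → clear
Obstacle 2 [(2,5) (11,5) (5,11)]:
  edge (2,5)–(11,5): clear
  edge (11,5)–(5,11): clear
  edge (5,11)–(2,5): clear
  midpoint (15,17) outside
  → clear
Obstacle 3 [(2,13) (11,15) (4,24) (2,24)]:
  edge (2,13)–(11,15): clear
  edge (11,15)–(4,24): clear
  edge (4,24)–(2,24): clear
  edge (2,24)–(2,13): clear
  midpoint (15,17) outside
  → clear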